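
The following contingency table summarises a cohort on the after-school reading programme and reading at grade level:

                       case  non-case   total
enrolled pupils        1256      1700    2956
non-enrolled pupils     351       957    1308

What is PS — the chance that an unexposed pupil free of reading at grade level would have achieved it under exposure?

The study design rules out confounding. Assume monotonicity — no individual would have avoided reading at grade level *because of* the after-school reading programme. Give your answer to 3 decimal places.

PS ≈ 0.214

p₁ = P(outcome | exposed) = 1256/2956 = 0.4249
p₀ = P(outcome | unexposed) = 351/1308 = 0.26835
Under exogeneity and monotonicity, PS = (p₁ − p₀) / (1 − p₀).
PS = (0.4249 − 0.26835) / (1 − 0.26835) = 0.15655 / 0.73165 ≈ 0.2140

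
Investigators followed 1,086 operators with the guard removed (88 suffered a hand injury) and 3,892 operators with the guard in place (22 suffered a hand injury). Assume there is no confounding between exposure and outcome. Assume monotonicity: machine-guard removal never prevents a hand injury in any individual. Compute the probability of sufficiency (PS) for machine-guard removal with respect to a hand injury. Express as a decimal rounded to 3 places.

p₁ = P(outcome | exposed) = 88/1086 = 0.081031
p₀ = P(outcome | unexposed) = 22/3892 = 0.0056526
Under exogeneity and monotonicity, PS = (p₁ − p₀) / (1 − p₀).
PS = (0.081031 − 0.0056526) / (1 − 0.0056526) = 0.075379 / 0.99435 ≈ 0.0758

PS ≈ 0.076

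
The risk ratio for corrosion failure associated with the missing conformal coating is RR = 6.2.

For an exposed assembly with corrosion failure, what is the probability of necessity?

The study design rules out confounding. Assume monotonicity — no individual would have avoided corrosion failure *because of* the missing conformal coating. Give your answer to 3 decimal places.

Under exogeneity and monotonicity, PN = (RR − 1) / RR = 1 − 1/RR.
PN = (6.2 − 1) / 6.2 = 5.2 / 6.2 ≈ 0.8387

PN ≈ 0.839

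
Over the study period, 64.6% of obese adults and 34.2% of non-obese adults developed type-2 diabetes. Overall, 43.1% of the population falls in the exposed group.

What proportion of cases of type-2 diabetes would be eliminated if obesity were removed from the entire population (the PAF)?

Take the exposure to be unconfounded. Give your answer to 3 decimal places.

p₁ = 0.646, p₀ = 0.342.
Overall risk P(Y=1) = π·p₁ + (1−π)·p₀ = 0.431×0.646 + 0.569×0.342 = 0.47302.
Under exogeneity, PAF = [P(Y=1) − p₀] / P(Y=1).
PAF = (0.47302 − 0.342) / 0.47302 ≈ 0.2770

PAF ≈ 0.277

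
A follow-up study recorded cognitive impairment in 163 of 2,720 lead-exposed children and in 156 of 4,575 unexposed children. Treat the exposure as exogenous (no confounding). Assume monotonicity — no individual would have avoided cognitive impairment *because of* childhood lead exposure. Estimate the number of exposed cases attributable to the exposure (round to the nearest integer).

p₁ = P(outcome | exposed) = 163/2720 = 0.059926
p₀ = P(outcome | unexposed) = 156/4575 = 0.034098
PN = (p₁ − p₀)/p₁ = (0.059926 − 0.034098) / 0.059926 ≈ 0.43100.
Attributable cases ≈ PN × (exposed cases) = 0.43100 × 163 ≈ 70.25.

about 70 cases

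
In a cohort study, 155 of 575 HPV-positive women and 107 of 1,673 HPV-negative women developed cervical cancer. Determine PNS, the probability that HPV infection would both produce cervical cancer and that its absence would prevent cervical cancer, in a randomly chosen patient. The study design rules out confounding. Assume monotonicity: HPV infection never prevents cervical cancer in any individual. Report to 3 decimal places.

PNS ≈ 0.206

p₁ = P(outcome | exposed) = 155/575 = 0.26957
p₀ = P(outcome | unexposed) = 107/1673 = 0.063957
Under exogeneity and monotonicity, PNS = p₁ − p₀.
PNS = 0.26957 − 0.063957 = 0.20561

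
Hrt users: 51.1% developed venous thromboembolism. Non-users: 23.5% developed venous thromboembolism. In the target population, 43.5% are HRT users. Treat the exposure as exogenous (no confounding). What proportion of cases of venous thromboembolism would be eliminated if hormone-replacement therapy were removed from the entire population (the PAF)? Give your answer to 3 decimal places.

p₁ = 0.511, p₀ = 0.235.
Overall risk P(Y=1) = π·p₁ + (1−π)·p₀ = 0.435×0.511 + 0.565×0.235 = 0.35506.
Under exogeneity, PAF = [P(Y=1) − p₀] / P(Y=1).
PAF = (0.35506 − 0.235) / 0.35506 ≈ 0.3381

PAF ≈ 0.338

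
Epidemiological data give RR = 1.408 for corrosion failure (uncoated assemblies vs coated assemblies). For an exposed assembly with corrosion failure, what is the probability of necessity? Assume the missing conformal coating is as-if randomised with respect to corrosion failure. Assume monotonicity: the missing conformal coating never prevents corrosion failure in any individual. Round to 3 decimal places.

Under exogeneity and monotonicity, PN = (RR − 1) / RR = 1 − 1/RR.
PN = (1.408 − 1) / 1.408 = 0.408 / 1.408 ≈ 0.2898

PN ≈ 0.290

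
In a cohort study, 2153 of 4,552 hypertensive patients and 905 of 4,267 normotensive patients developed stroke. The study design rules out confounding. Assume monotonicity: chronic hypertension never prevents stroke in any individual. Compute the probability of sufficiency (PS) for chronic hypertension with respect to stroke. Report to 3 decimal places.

PS ≈ 0.331

p₁ = P(outcome | exposed) = 2153/4552 = 0.47298
p₀ = P(outcome | unexposed) = 905/4267 = 0.21209
Under exogeneity and monotonicity, PS = (p₁ − p₀) / (1 − p₀).
PS = (0.47298 − 0.21209) / (1 − 0.21209) = 0.26089 / 0.78791 ≈ 0.3311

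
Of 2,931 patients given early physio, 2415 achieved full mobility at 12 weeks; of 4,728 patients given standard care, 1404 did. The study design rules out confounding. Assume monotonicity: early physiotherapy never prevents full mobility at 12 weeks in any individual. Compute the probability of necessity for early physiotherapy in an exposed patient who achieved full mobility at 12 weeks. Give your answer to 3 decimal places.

p₁ = P(outcome | exposed) = 2415/2931 = 0.82395
p₀ = P(outcome | unexposed) = 1404/4728 = 0.29695
Under exogeneity and monotonicity, PN = (p₁ − p₀) / p₁.
PN = (0.82395 − 0.29695) / 0.82395 = 0.527 / 0.82395 ≈ 0.6396

PN ≈ 0.640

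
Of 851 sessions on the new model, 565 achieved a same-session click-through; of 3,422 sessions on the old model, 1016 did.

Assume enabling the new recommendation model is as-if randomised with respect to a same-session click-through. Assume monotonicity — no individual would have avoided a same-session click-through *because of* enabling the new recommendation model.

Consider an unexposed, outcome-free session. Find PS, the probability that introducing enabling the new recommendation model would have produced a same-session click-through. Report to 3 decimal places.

p₁ = P(outcome | exposed) = 565/851 = 0.66392
p₀ = P(outcome | unexposed) = 1016/3422 = 0.2969
Under exogeneity and monotonicity, PS = (p₁ − p₀) / (1 − p₀).
PS = (0.66392 − 0.2969) / (1 − 0.2969) = 0.36702 / 0.7031 ≈ 0.5220

PS ≈ 0.522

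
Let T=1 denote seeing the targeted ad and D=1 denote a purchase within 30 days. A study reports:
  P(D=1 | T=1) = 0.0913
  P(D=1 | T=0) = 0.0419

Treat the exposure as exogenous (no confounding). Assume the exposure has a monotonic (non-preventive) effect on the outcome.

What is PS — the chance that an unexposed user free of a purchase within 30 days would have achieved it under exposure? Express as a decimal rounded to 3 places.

PS ≈ 0.052

Let p₁ = 0.0913, p₀ = 0.0419.
Under exogeneity and monotonicity, PS = (p₁ − p₀) / (1 − p₀).
PS = (0.0913 − 0.0419) / (1 − 0.0419) = 0.0494 / 0.9581 ≈ 0.0516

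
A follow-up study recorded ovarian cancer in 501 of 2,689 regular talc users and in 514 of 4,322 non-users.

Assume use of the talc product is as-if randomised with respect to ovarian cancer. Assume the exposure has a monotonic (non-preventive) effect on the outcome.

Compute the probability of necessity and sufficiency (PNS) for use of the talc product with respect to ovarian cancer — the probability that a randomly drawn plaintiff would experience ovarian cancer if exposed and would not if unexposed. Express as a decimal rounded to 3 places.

PNS ≈ 0.067

p₁ = P(outcome | exposed) = 501/2689 = 0.18631
p₀ = P(outcome | unexposed) = 514/4322 = 0.11893
Under exogeneity and monotonicity, PNS = p₁ − p₀.
PNS = 0.18631 − 0.11893 = 0.067388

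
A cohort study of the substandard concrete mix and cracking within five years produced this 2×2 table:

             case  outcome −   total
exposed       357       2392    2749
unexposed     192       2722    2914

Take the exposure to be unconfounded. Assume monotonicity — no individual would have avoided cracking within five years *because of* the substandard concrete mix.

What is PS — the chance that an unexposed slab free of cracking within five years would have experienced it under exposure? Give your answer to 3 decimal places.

PS ≈ 0.068

p₁ = P(outcome | exposed) = 357/2749 = 0.12987
p₀ = P(outcome | unexposed) = 192/2914 = 0.065889
Under exogeneity and monotonicity, PS = (p₁ − p₀) / (1 − p₀).
PS = (0.12987 − 0.065889) / (1 − 0.065889) = 0.063977 / 0.93411 ≈ 0.0685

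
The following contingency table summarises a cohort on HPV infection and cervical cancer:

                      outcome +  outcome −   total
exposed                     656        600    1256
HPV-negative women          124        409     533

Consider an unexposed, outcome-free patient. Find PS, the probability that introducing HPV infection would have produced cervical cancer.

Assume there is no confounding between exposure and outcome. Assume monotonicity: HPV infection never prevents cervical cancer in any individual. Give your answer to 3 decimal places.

p₁ = P(outcome | exposed) = 656/1256 = 0.52229
p₀ = P(outcome | unexposed) = 124/533 = 0.23265
Under exogeneity and monotonicity, PS = (p₁ − p₀) / (1 − p₀).
PS = (0.52229 − 0.23265) / (1 − 0.23265) = 0.28965 / 0.76735 ≈ 0.3775

PS ≈ 0.377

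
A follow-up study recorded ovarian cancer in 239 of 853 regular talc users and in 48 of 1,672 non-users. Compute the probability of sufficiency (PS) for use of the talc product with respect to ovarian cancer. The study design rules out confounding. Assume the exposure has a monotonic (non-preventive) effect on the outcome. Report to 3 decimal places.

PS ≈ 0.259

p₁ = P(outcome | exposed) = 239/853 = 0.28019
p₀ = P(outcome | unexposed) = 48/1672 = 0.028708
Under exogeneity and monotonicity, PS = (p₁ − p₀) / (1 − p₀).
PS = (0.28019 − 0.028708) / (1 − 0.028708) = 0.25148 / 0.97129 ≈ 0.2589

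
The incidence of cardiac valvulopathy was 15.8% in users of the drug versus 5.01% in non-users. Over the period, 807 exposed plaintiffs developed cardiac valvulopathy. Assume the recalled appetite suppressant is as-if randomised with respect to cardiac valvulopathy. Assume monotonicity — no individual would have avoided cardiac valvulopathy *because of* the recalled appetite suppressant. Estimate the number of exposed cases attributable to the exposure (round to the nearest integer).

p₁ = 0.158, p₀ = 0.0501.
PN = (p₁ − p₀)/p₁ = (0.158 − 0.0501) / 0.158 ≈ 0.68291.
Attributable cases ≈ PN × (exposed cases) = 0.68291 × 807 ≈ 551.11.

about 551 cases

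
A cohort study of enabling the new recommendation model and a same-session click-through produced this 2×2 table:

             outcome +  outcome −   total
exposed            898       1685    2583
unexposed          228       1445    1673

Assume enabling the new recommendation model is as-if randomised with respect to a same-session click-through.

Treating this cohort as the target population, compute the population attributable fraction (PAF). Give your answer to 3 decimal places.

p₁ = P(outcome | exposed) = 898/2583 = 0.34766
p₀ = P(outcome | unexposed) = 228/1673 = 0.13628
Exposure prevalence π = 2583/4256 = 0.60691; overall risk P(Y=1) = 0.26457.
Under exogeneity, PAF = [P(Y=1) − p₀]/P(Y=1).
PAF = (0.26457 − 0.13628) / 0.26457 ≈ 0.4849

PAF ≈ 0.485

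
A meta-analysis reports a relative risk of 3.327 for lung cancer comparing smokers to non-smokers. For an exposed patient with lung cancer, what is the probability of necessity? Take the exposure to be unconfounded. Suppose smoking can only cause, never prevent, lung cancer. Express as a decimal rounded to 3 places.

PN ≈ 0.699

Under exogeneity and monotonicity, PN = (RR − 1) / RR = 1 − 1/RR.
PN = (3.327 − 1) / 3.327 = 2.327 / 3.327 ≈ 0.6994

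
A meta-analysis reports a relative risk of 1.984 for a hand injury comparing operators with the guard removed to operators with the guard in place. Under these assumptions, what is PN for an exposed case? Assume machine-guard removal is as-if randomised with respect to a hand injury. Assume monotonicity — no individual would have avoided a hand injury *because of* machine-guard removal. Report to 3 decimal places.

PN ≈ 0.496

Under exogeneity and monotonicity, PN = (RR − 1) / RR = 1 − 1/RR.
PN = (1.984 − 1) / 1.984 = 0.984 / 1.984 ≈ 0.4960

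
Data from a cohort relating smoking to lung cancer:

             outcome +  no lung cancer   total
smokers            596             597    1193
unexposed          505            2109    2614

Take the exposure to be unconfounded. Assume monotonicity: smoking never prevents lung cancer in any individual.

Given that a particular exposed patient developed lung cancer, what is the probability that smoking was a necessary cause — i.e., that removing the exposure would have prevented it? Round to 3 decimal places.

p₁ = P(outcome | exposed) = 596/1193 = 0.49958
p₀ = P(outcome | unexposed) = 505/2614 = 0.19319
Under exogeneity and monotonicity, PN = (p₁ − p₀) / p₁.
PN = (0.49958 − 0.19319) / 0.49958 = 0.30639 / 0.49958 ≈ 0.6133

PN ≈ 0.613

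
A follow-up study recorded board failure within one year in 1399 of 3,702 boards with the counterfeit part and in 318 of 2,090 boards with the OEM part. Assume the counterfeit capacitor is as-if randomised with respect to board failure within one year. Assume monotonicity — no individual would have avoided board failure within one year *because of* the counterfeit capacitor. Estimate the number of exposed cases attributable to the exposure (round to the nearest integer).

about 836 cases

p₁ = P(outcome | exposed) = 1399/3702 = 0.3779
p₀ = P(outcome | unexposed) = 318/2090 = 0.15215
PN = (p₁ − p₀)/p₁ = (0.3779 − 0.15215) / 0.3779 ≈ 0.59738.
Attributable cases ≈ PN × (exposed cases) = 0.59738 × 1399 ≈ 835.73.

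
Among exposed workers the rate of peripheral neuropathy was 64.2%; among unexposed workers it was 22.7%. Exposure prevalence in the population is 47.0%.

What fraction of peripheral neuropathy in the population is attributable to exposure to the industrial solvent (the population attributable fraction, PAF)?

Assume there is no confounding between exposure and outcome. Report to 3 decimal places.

p₁ = 0.642, p₀ = 0.227.
Overall risk P(Y=1) = π·p₁ + (1−π)·p₀ = 0.47×0.642 + 0.53×0.227 = 0.42205.
Under exogeneity, PAF = [P(Y=1) − p₀] / P(Y=1).
PAF = (0.42205 − 0.227) / 0.42205 ≈ 0.4621

PAF ≈ 0.462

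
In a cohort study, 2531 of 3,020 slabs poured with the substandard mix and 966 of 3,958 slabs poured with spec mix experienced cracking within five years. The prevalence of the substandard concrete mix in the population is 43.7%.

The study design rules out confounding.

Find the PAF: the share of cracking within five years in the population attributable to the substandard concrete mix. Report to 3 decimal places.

p₁ = P(outcome | exposed) = 2531/3020 = 0.83808
p₀ = P(outcome | unexposed) = 966/3958 = 0.24406
Overall risk P(Y=1) = π·p₁ + (1−π)·p₀ = 0.437×0.83808 + 0.563×0.24406 = 0.50365.
Under exogeneity, PAF = [P(Y=1) − p₀] / P(Y=1).
PAF = (0.50365 − 0.24406) / 0.50365 ≈ 0.5154

PAF ≈ 0.515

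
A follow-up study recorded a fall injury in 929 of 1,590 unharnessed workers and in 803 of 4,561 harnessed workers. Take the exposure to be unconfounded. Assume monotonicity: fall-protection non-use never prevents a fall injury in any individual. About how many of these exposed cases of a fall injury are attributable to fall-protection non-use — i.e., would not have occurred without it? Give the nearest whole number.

p₁ = P(outcome | exposed) = 929/1590 = 0.58428
p₀ = P(outcome | unexposed) = 803/4561 = 0.17606
PN = (p₁ − p₀)/p₁ = (0.58428 − 0.17606) / 0.58428 ≈ 0.69867.
Attributable cases ≈ PN × (exposed cases) = 0.69867 × 929 ≈ 649.07.

about 649 cases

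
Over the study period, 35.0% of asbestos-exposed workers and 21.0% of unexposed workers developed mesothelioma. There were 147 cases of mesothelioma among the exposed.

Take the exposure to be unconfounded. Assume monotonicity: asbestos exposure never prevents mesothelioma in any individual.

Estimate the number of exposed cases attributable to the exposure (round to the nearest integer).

about 59 cases

p₁ = 0.35, p₀ = 0.21.
PN = (p₁ − p₀)/p₁ = (0.35 − 0.21) / 0.35 ≈ 0.40000.
Attributable cases ≈ PN × (exposed cases) = 0.40000 × 147 ≈ 58.80.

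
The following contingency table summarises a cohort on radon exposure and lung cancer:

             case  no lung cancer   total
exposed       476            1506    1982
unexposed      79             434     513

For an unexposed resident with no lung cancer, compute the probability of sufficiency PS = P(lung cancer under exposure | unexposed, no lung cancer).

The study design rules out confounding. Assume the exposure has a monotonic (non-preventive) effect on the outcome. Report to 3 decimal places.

p₁ = P(outcome | exposed) = 476/1982 = 0.24016
p₀ = P(outcome | unexposed) = 79/513 = 0.154
Under exogeneity and monotonicity, PS = (p₁ − p₀)/(1 − p₀).
PS = (0.24016 − 0.154) / 0.846 ≈ 0.1018

PS ≈ 0.102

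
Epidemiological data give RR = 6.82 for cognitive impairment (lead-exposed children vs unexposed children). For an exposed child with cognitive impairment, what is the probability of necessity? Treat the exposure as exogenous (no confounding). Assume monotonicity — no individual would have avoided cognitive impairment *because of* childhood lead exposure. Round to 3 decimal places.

Under exogeneity and monotonicity, PN = (RR − 1) / RR = 1 − 1/RR.
PN = (6.82 − 1) / 6.82 = 5.82 / 6.82 ≈ 0.8534

PN ≈ 0.853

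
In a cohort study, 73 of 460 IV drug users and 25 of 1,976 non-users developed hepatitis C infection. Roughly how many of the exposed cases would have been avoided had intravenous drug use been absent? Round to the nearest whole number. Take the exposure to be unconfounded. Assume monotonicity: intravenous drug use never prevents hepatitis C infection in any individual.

about 67 cases

p₁ = P(outcome | exposed) = 73/460 = 0.1587
p₀ = P(outcome | unexposed) = 25/1976 = 0.012652
PN = (p₁ − p₀)/p₁ = (0.1587 − 0.012652) / 0.1587 ≈ 0.92028.
Attributable cases ≈ PN × (exposed cases) = 0.92028 × 73 ≈ 67.18.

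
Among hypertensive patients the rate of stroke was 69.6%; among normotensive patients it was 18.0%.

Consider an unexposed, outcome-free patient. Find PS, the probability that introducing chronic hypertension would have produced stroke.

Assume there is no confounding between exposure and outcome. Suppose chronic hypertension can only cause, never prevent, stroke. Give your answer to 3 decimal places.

PS ≈ 0.629

p₁ = 0.696, p₀ = 0.18.
Under exogeneity and monotonicity, PS = (p₁ − p₀) / (1 − p₀).
PS = (0.696 − 0.18) / (1 − 0.18) = 0.516 / 0.82 ≈ 0.6293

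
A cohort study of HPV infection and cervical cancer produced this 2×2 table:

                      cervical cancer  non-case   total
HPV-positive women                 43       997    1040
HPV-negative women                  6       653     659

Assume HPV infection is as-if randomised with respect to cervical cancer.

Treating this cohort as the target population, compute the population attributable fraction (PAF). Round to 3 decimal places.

PAF ≈ 0.684

p₁ = P(outcome | exposed) = 43/1040 = 0.041346
p₀ = P(outcome | unexposed) = 6/659 = 0.0091047
Exposure prevalence π = 1040/1699 = 0.61212; overall risk P(Y=1) = 0.02884.
Under exogeneity, PAF = [P(Y=1) − p₀]/P(Y=1).
PAF = (0.02884 − 0.0091047) / 0.02884 ≈ 0.6843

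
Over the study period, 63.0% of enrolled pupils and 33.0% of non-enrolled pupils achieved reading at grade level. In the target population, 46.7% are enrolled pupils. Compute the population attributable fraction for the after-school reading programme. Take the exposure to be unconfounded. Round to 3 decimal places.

p₁ = 0.63, p₀ = 0.33.
Overall risk P(Y=1) = π·p₁ + (1−π)·p₀ = 0.467×0.63 + 0.533×0.33 = 0.4701.
Under exogeneity, PAF = [P(Y=1) − p₀] / P(Y=1).
PAF = (0.4701 − 0.33) / 0.4701 ≈ 0.2980

PAF ≈ 0.298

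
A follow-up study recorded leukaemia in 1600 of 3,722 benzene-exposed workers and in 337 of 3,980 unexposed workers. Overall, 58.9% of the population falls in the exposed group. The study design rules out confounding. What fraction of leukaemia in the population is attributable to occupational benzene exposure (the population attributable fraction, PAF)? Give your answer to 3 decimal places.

p₁ = P(outcome | exposed) = 1600/3722 = 0.42988
p₀ = P(outcome | unexposed) = 337/3980 = 0.084673
Overall risk P(Y=1) = π·p₁ + (1−π)·p₀ = 0.589×0.42988 + 0.411×0.084673 = 0.288.
Under exogeneity, PAF = [P(Y=1) − p₀] / P(Y=1).
PAF = (0.288 − 0.084673) / 0.288 ≈ 0.7060

PAF ≈ 0.706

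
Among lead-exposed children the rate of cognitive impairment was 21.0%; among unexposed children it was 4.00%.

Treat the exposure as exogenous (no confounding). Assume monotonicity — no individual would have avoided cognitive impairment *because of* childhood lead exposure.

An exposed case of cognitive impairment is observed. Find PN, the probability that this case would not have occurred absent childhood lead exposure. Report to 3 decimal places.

p₁ = 0.21, p₀ = 0.04.
Under exogeneity and monotonicity, PN = (p₁ − p₀) / p₁.
PN = (0.21 − 0.04) / 0.21 = 0.17 / 0.21 ≈ 0.8095

PN ≈ 0.810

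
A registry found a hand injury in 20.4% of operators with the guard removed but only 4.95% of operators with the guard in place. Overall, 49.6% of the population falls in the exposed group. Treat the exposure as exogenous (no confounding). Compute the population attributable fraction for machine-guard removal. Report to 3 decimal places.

p₁ = 0.204, p₀ = 0.0495.
Overall risk P(Y=1) = π·p₁ + (1−π)·p₀ = 0.496×0.204 + 0.504×0.0495 = 0.12613.
Under exogeneity, PAF = [P(Y=1) − p₀] / P(Y=1).
PAF = (0.12613 − 0.0495) / 0.12613 ≈ 0.6076

PAF ≈ 0.608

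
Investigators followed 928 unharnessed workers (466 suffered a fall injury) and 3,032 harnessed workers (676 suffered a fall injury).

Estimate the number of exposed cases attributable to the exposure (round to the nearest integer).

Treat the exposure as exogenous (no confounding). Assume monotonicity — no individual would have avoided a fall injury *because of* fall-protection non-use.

about 259 cases

p₁ = P(outcome | exposed) = 466/928 = 0.50216
p₀ = P(outcome | unexposed) = 676/3032 = 0.22296
PN = (p₁ − p₀)/p₁ = (0.50216 − 0.22296) / 0.50216 ≈ 0.55600.
Attributable cases ≈ PN × (exposed cases) = 0.55600 × 466 ≈ 259.10.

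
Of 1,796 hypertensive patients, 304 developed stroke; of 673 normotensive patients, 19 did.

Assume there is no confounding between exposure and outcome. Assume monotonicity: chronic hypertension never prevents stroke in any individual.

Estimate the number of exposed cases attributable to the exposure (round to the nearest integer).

p₁ = P(outcome | exposed) = 304/1796 = 0.16927
p₀ = P(outcome | unexposed) = 19/673 = 0.028232
PN = (p₁ − p₀)/p₁ = (0.16927 − 0.028232) / 0.16927 ≈ 0.83321.
Attributable cases ≈ PN × (exposed cases) = 0.83321 × 304 ≈ 253.30.

about 253 cases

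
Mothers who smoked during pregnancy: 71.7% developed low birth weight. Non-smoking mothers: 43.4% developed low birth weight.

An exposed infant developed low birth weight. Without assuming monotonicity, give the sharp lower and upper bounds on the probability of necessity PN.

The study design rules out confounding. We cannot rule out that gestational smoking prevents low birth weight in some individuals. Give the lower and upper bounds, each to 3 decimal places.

0.395 ≤ PN ≤ 0.789

p₁ = 0.717, p₀ = 0.434.
Under exogeneity alone the bounds on PN are max{0,(p₁−p₀)/p₁} ≤ PN ≤ min{1,(1−p₀)/p₁}.
  lower = (p₁ − p₀)/p₁ = 0.283 / 0.717 ≈ 0.3947
  upper = min{1, (1 − p₀)/p₁} = 0.566 / 0.717 ≈ 0.7894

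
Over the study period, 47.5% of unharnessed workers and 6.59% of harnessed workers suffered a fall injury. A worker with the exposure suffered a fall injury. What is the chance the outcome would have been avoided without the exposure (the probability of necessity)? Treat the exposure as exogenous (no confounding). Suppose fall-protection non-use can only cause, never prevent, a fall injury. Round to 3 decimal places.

PN ≈ 0.861

p₁ = 0.475, p₀ = 0.0659.
Under exogeneity and monotonicity, PN = (p₁ − p₀) / p₁.
PN = (0.475 − 0.0659) / 0.475 = 0.4091 / 0.475 ≈ 0.8613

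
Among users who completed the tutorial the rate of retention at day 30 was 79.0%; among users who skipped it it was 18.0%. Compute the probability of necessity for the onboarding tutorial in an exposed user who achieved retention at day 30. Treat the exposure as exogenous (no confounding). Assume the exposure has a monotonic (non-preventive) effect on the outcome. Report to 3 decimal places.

p₁ = 0.79, p₀ = 0.18.
Under exogeneity and monotonicity, PN = (p₁ − p₀) / p₁.
PN = (0.79 − 0.18) / 0.79 = 0.61 / 0.79 ≈ 0.7722

PN ≈ 0.772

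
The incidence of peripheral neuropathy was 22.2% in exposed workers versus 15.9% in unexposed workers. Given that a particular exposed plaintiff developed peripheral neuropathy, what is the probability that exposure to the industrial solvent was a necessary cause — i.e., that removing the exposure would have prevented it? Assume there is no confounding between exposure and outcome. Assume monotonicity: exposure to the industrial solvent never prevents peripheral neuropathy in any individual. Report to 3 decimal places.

p₁ = 0.222, p₀ = 0.159.
Under exogeneity and monotonicity, PN = (p₁ − p₀) / p₁.
PN = (0.222 − 0.159) / 0.222 = 0.063 / 0.222 ≈ 0.2838

PN ≈ 0.284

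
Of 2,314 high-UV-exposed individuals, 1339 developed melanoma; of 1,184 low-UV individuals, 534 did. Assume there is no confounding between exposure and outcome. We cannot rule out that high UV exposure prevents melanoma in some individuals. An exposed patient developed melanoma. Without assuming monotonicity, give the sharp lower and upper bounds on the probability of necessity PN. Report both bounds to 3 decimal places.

0.221 ≤ PN ≤ 0.949

p₁ = P(outcome | exposed) = 1339/2314 = 0.57865
p₀ = P(outcome | unexposed) = 534/1184 = 0.45101
Under exogeneity alone the bounds on PN are max{0,(p₁−p₀)/p₁} ≤ PN ≤ min{1,(1−p₀)/p₁}.
  lower = (p₁ − p₀)/p₁ = 0.12764 / 0.57865 ≈ 0.2206
  upper = min{1, (1 − p₀)/p₁} = 0.54899 / 0.57865 ≈ 0.9487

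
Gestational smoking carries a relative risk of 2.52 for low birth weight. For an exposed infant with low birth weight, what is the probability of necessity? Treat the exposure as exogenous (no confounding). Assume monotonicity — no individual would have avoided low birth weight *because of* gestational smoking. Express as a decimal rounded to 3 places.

Under exogeneity and monotonicity, PN = (RR − 1) / RR = 1 − 1/RR.
PN = (2.52 − 1) / 2.52 = 1.52 / 2.52 ≈ 0.6032

PN ≈ 0.603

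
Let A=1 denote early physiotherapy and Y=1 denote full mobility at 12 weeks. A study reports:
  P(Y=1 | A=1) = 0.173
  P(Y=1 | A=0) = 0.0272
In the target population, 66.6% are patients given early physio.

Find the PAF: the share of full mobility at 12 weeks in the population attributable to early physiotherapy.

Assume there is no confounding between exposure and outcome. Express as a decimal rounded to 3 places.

PAF ≈ 0.781

Let p₁ = 0.173, p₀ = 0.0272.
Overall risk P(Y=1) = π·p₁ + (1−π)·p₀ = 0.666×0.173 + 0.334×0.0272 = 0.1243.
Under exogeneity, PAF = [P(Y=1) − p₀] / P(Y=1).
PAF = (0.1243 − 0.0272) / 0.1243 ≈ 0.7812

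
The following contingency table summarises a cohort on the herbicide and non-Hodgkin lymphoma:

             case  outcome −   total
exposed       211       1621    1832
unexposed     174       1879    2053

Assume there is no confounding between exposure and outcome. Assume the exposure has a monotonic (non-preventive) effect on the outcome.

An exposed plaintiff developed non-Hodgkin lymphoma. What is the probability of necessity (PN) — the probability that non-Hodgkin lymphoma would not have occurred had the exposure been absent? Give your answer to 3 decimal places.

PN ≈ 0.264

p₁ = P(outcome | exposed) = 211/1832 = 0.11517
p₀ = P(outcome | unexposed) = 174/2053 = 0.084754
Under exogeneity and monotonicity, PN = (p₁ − p₀)/p₁.
PN = (0.11517 − 0.084754) / 0.11517 ≈ 0.2641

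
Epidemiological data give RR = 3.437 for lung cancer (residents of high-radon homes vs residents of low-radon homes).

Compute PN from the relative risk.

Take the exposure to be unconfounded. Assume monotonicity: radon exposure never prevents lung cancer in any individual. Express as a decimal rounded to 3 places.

PN ≈ 0.709

Under exogeneity and monotonicity, PN = (RR − 1) / RR = 1 − 1/RR.
PN = (3.437 − 1) / 3.437 = 2.437 / 3.437 ≈ 0.7090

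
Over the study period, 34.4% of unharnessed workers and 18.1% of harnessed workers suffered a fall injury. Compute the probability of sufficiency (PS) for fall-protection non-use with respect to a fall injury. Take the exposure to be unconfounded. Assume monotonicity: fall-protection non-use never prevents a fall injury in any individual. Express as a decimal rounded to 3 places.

PS ≈ 0.199

p₁ = 0.344, p₀ = 0.181.
Under exogeneity and monotonicity, PS = (p₁ − p₀) / (1 − p₀).
PS = (0.344 − 0.181) / (1 − 0.181) = 0.163 / 0.819 ≈ 0.1990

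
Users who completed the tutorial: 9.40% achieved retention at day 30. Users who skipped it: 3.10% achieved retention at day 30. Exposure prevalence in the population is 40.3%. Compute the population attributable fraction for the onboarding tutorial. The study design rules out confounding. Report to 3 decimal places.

PAF ≈ 0.450

p₁ = 0.094, p₀ = 0.031.
Overall risk P(Y=1) = π·p₁ + (1−π)·p₀ = 0.403×0.094 + 0.597×0.031 = 0.056389.
Under exogeneity, PAF = [P(Y=1) − p₀] / P(Y=1).
PAF = (0.056389 − 0.031) / 0.056389 ≈ 0.4502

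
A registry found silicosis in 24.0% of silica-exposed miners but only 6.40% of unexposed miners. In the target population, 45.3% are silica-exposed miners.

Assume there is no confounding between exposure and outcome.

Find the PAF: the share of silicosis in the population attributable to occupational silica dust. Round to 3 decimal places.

p₁ = 0.24, p₀ = 0.064.
Overall risk P(Y=1) = π·p₁ + (1−π)·p₀ = 0.453×0.24 + 0.547×0.064 = 0.14373.
Under exogeneity, PAF = [P(Y=1) − p₀] / P(Y=1).
PAF = (0.14373 − 0.064) / 0.14373 ≈ 0.5547

PAF ≈ 0.555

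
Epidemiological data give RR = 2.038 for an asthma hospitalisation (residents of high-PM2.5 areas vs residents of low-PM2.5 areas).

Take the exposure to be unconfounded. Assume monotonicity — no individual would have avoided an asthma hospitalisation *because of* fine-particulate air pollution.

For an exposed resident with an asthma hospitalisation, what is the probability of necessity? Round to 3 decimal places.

Under exogeneity and monotonicity, PN = (RR − 1) / RR = 1 − 1/RR.
PN = (2.038 − 1) / 2.038 = 1.038 / 2.038 ≈ 0.5093

PN ≈ 0.509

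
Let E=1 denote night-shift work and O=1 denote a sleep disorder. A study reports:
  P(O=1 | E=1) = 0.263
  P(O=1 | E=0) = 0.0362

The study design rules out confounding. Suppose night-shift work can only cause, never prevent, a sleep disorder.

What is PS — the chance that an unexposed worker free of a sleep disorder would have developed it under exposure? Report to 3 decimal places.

Let p₁ = 0.263, p₀ = 0.0362.
Under exogeneity and monotonicity, PS = (p₁ − p₀) / (1 − p₀).
PS = (0.263 − 0.0362) / (1 − 0.0362) = 0.2268 / 0.9638 ≈ 0.2353

PS ≈ 0.235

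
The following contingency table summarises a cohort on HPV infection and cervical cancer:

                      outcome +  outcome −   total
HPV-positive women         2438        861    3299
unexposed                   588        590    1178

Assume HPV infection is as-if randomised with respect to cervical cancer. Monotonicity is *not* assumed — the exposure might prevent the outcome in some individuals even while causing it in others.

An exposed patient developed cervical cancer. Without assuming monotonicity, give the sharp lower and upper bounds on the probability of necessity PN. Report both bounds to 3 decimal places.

p₁ = P(outcome | exposed) = 2438/3299 = 0.73901
p₀ = P(outcome | unexposed) = 588/1178 = 0.49915
Under exogeneity alone the bounds on PN are max{0,(p₁−p₀)/p₁} ≤ PN ≤ min{1,(1−p₀)/p₁}.
  lower = (p₁ − p₀)/p₁ = 0.23986 / 0.73901 ≈ 0.3246
  upper = min{1, (1 − p₀)/p₁} = 0.50085 / 0.73901 ≈ 0.6777

0.325 ≤ PN ≤ 0.678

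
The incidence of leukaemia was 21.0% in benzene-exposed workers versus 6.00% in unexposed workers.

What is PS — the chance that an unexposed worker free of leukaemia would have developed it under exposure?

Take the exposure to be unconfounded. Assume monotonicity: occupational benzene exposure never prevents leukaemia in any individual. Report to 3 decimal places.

PS ≈ 0.160

p₁ = 0.21, p₀ = 0.06.
Under exogeneity and monotonicity, PS = (p₁ − p₀) / (1 − p₀).
PS = (0.21 − 0.06) / (1 − 0.06) = 0.15 / 0.94 ≈ 0.1596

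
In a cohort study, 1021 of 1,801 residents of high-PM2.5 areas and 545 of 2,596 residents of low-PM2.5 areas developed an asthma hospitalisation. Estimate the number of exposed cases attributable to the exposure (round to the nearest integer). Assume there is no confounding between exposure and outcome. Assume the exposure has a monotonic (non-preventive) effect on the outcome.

p₁ = P(outcome | exposed) = 1021/1801 = 0.56691
p₀ = P(outcome | unexposed) = 545/2596 = 0.20994
PN = (p₁ − p₀)/p₁ = (0.56691 − 0.20994) / 0.56691 ≈ 0.62968.
Attributable cases ≈ PN × (exposed cases) = 0.62968 × 1021 ≈ 642.90.

about 643 cases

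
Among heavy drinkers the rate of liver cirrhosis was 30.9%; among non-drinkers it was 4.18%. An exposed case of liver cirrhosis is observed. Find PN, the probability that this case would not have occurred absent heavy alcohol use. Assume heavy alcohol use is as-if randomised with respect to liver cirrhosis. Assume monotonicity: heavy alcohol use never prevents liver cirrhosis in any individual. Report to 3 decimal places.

p₁ = 0.309, p₀ = 0.0418.
Under exogeneity and monotonicity, PN = (p₁ − p₀) / p₁.
PN = (0.309 − 0.0418) / 0.309 = 0.2672 / 0.309 ≈ 0.8647

PN ≈ 0.865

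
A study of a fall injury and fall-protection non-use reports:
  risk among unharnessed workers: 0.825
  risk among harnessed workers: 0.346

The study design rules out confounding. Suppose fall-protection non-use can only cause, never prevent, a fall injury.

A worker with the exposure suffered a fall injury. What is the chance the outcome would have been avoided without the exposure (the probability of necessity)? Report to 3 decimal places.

PN ≈ 0.581

Let p₁ = 0.825, p₀ = 0.346.
Under exogeneity and monotonicity, PN = (p₁ − p₀) / p₁.
PN = (0.825 − 0.346) / 0.825 = 0.479 / 0.825 ≈ 0.5806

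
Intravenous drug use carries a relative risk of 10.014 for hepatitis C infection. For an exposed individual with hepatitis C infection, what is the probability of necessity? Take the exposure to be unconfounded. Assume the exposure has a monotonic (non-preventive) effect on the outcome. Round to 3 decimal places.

PN ≈ 0.900

Under exogeneity and monotonicity, PN = (RR − 1) / RR = 1 − 1/RR.
PN = (10.014 − 1) / 10.014 = 9.014 / 10.014 ≈ 0.9001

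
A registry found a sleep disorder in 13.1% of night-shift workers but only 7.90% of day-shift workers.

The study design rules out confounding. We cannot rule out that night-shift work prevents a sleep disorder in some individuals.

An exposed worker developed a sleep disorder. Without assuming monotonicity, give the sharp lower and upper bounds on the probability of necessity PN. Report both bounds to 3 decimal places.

0.397 ≤ PN ≤ 1.000

p₁ = 0.131, p₀ = 0.079.
Under exogeneity alone the bounds on PN are max{0,(p₁−p₀)/p₁} ≤ PN ≤ min{1,(1−p₀)/p₁}.
  lower = (p₁ − p₀)/p₁ = 0.052 / 0.131 ≈ 0.3969
  upper = min{1, (1 − p₀)/p₁} = 0.921 / 0.131 ≈ 7.0305 → capped at 1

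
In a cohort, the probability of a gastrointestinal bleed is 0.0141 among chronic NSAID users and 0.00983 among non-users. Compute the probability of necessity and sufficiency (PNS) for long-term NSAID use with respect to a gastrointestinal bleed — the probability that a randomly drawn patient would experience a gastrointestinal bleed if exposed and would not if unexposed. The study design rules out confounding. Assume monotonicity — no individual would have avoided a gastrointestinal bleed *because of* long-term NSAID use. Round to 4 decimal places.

PNS ≈ 0.0043

Let p₁ = 0.0141, p₀ = 0.00983.
Under exogeneity and monotonicity, PNS = p₁ − p₀.
PNS = 0.0141 − 0.00983 = 0.00427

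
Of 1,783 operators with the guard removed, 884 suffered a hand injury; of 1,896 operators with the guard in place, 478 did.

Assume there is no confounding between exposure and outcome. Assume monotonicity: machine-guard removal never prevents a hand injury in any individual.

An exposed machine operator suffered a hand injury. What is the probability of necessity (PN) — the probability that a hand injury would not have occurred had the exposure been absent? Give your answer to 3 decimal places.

p₁ = P(outcome | exposed) = 884/1783 = 0.49579
p₀ = P(outcome | unexposed) = 478/1896 = 0.25211
Under exogeneity and monotonicity, PN = (p₁ − p₀) / p₁.
PN = (0.49579 − 0.25211) / 0.49579 = 0.24368 / 0.49579 ≈ 0.4915

PN ≈ 0.492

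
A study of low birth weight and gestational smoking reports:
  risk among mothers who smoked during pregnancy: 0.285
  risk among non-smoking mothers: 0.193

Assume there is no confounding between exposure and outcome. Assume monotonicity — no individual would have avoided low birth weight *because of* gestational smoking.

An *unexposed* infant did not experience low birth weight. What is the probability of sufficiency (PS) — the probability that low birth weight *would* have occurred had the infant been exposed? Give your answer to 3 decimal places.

PS ≈ 0.114

Let p₁ = 0.285, p₀ = 0.193.
Under exogeneity and monotonicity, PS = (p₁ − p₀) / (1 − p₀).
PS = (0.285 − 0.193) / (1 − 0.193) = 0.092 / 0.807 ≈ 0.1140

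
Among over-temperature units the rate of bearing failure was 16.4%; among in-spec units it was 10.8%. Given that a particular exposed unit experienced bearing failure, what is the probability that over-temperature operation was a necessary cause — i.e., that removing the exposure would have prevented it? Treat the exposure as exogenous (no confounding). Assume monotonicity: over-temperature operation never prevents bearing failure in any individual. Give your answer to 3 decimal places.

p₁ = 0.164, p₀ = 0.108.
Under exogeneity and monotonicity, PN = (p₁ − p₀) / p₁.
PN = (0.164 − 0.108) / 0.164 = 0.056 / 0.164 ≈ 0.3415

PN ≈ 0.341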